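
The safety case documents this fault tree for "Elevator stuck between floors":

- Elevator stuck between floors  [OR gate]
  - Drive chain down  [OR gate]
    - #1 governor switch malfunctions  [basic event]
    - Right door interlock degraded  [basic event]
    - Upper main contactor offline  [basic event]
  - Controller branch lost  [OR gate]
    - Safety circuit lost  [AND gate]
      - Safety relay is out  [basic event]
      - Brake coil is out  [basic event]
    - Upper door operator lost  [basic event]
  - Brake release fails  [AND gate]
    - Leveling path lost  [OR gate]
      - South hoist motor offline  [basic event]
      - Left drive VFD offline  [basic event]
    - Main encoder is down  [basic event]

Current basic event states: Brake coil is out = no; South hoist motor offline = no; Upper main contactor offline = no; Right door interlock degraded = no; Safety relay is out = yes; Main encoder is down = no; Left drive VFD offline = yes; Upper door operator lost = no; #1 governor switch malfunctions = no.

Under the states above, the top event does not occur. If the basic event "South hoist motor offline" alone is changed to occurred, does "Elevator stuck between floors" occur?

Counterfactual: set "South hoist motor offline" to occurred.
Drive chain down [OR]: #1 governor switch malfunctions=not, Right door interlock degraded=not, Upper main contactor offline=not → no input occurs → does not occur.
Safety circuit lost [AND]: Safety relay is out=occurs, Brake coil is out=not → not all inputs occur → does not occur.
Controller branch lost [OR]: Safety circuit lost=not, Upper door operator lost=not → no input occurs → does not occur.
Leveling path lost [OR]: South hoist motor offline=occurs, Left drive VFD offline=occurs → at least one input occurs → occurs.
Brake release fails [AND]: Leveling path lost=occurs, Main encoder is down=not → not all inputs occur → does not occur.
Elevator stuck between floors [OR]: Drive chain down=not, Controller branch lost=not, Brake release fails=not → no input occurs → does not occur.

No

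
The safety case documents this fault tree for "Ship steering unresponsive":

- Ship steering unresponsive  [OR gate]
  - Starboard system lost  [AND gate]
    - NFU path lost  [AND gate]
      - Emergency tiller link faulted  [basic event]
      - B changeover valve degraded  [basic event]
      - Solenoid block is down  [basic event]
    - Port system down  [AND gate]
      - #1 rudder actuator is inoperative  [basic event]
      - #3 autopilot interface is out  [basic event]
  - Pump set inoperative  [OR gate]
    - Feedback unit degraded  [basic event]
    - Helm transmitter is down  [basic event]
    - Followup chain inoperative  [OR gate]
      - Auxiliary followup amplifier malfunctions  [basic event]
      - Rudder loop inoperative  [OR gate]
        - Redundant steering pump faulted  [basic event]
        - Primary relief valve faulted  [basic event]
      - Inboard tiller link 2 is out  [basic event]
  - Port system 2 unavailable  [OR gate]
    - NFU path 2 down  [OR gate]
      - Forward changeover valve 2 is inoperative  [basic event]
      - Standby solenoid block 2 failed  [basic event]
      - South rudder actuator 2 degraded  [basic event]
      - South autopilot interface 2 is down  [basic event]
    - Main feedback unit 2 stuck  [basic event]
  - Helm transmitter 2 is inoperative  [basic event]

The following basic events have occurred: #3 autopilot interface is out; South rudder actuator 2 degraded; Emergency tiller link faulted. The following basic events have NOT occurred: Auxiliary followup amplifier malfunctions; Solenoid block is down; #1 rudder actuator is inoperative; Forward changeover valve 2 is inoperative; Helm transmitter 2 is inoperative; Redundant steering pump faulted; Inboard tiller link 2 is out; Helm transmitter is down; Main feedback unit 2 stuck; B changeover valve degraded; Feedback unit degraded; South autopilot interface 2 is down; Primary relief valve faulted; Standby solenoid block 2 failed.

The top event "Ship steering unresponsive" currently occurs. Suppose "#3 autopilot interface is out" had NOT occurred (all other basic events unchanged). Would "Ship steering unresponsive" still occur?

Counterfactual: set "#3 autopilot interface is out" to not occurred.
NFU path lost [AND]: Emergency tiller link faulted=occurs, B changeover valve degraded=not, Solenoid block is down=not → not all inputs occur → does not occur.
Port system down [AND]: #1 rudder actuator is inoperative=not, #3 autopilot interface is out=not → not all inputs occur → does not occur.
Starboard system lost [AND]: NFU path lost=not, Port system down=not → not all inputs occur → does not occur.
Rudder loop inoperative [OR]: Redundant steering pump faulted=not, Primary relief valve faulted=not → no input occurs → does not occur.
Followup chain inoperative [OR]: Auxiliary followup amplifier malfunctions=not, Rudder loop inoperative=not, Inboard tiller link 2 is out=not → no input occurs → does not occur.
Pump set inoperative [OR]: Feedback unit degraded=not, Helm transmitter is down=not, Followup chain inoperative=not → no input occurs → does not occur.
NFU path 2 down [OR]: Forward changeover valve 2 is inoperative=not, Standby solenoid block 2 failed=not, South rudder actuator 2 degraded=occurs, South autopilot interface 2 is down=not → at least one input occurs → occurs.
Port system 2 unavailable [OR]: NFU path 2 down=occurs, Main feedback unit 2 stuck=not → at least one input occurs → occurs.
Ship steering unresponsive [OR]: Starboard system lost=not, Pump set inoperative=not, Port system 2 unavailable=occurs, Helm transmitter 2 is inoperative=not → at least one input occurs → occurs.

Yes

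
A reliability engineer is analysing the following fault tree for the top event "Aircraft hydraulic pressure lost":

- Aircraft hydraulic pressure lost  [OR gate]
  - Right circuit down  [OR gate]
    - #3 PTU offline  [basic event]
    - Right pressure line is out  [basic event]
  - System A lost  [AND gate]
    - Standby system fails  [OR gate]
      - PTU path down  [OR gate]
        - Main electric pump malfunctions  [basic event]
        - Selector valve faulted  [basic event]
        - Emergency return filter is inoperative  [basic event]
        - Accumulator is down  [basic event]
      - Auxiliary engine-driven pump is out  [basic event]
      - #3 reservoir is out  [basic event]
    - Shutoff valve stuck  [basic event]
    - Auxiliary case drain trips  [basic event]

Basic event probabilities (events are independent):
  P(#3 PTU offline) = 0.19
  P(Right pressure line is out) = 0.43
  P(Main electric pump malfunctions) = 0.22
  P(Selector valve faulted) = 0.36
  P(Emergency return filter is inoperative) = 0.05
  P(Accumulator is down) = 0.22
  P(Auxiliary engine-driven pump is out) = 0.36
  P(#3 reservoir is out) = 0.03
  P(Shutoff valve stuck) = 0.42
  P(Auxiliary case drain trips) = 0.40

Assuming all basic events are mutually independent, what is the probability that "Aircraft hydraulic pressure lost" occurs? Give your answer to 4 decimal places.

P(Right circuit down) [OR] = 1 − (1−0.19) × (1−0.43) = 0.538300
P(PTU path down) [OR] = 1 − (1−0.22) × (1−0.36) × (1−0.05) × (1−0.22) = 0.630093
P(Standby system fails) [OR] = 1 − (1−0.630093) × (1−0.36) × (1−0.03) = 0.770362
P(System A lost) [AND] = 0.770362 × 0.42 × 0.40 = 0.129421
P(Aircraft hydraulic pressure lost) [OR] = 1 − (1−0.538300) × (1−0.129421) = 0.598054
Rounded to 4 decimal places: P(Aircraft hydraulic pressure lost) ≈ 0.5981.

0.5981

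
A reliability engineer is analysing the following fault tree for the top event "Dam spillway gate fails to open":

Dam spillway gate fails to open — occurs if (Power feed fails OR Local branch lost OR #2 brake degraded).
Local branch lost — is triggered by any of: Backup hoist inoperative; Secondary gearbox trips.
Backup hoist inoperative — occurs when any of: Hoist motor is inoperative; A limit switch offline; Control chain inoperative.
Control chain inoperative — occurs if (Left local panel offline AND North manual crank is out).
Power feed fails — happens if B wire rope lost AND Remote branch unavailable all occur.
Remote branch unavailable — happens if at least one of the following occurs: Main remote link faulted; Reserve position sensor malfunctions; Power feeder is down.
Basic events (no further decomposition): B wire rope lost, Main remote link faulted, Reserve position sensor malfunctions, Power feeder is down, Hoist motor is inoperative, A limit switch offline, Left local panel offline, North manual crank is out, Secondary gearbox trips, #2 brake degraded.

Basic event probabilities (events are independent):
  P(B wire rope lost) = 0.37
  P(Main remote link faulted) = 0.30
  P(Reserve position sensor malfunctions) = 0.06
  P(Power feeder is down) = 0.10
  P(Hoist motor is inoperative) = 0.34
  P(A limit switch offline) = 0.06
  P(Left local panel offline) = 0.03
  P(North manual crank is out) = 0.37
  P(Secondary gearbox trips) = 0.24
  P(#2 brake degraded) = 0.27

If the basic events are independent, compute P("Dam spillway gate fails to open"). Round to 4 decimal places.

0.7110

P(Remote branch unavailable) [OR] = 1 − (1−0.30) × (1−0.06) × (1−0.10) = 0.407800
P(Power feed fails) [AND] = 0.37 × 0.407800 = 0.150886
P(Control chain inoperative) [AND] = 0.03 × 0.37 = 0.011100
P(Backup hoist inoperative) [OR] = 1 − (1−0.34) × (1−0.06) × (1−0.011100) = 0.386486
P(Local branch lost) [OR] = 1 − (1−0.386486) × (1−0.24) = 0.533729
P(Dam spillway gate fails to open) [OR] = 1 − (1−0.150886) × (1−0.533729) × (1−0.27) = 0.710980
Rounded to 4 decimal places: P(Dam spillway gate fails to open) ≈ 0.7110.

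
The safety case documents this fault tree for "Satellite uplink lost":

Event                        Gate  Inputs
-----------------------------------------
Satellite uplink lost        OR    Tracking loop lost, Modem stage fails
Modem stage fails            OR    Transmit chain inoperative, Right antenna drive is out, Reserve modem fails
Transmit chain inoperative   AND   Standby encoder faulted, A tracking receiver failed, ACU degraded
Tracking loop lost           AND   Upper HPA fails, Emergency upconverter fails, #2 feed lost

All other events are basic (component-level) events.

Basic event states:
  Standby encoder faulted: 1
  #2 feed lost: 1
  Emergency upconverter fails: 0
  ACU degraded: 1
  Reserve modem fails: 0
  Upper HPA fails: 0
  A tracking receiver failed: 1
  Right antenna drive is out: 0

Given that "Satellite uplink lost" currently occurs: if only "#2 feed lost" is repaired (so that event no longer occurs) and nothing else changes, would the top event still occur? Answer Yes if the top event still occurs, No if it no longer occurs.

Yes

Counterfactual: set "#2 feed lost" to not occurred.
Tracking loop lost [AND]: Upper HPA fails=not, Emergency upconverter fails=not, #2 feed lost=not → not all inputs occur → does not occur.
Transmit chain inoperative [AND]: Standby encoder faulted=occurs, A tracking receiver failed=occurs, ACU degraded=occurs → all inputs occur → occurs.
Modem stage fails [OR]: Transmit chain inoperative=occurs, Right antenna drive is out=not, Reserve modem fails=not → at least one input occurs → occurs.
Satellite uplink lost [OR]: Tracking loop lost=not, Modem stage fails=occurs → at least one input occurs → occurs.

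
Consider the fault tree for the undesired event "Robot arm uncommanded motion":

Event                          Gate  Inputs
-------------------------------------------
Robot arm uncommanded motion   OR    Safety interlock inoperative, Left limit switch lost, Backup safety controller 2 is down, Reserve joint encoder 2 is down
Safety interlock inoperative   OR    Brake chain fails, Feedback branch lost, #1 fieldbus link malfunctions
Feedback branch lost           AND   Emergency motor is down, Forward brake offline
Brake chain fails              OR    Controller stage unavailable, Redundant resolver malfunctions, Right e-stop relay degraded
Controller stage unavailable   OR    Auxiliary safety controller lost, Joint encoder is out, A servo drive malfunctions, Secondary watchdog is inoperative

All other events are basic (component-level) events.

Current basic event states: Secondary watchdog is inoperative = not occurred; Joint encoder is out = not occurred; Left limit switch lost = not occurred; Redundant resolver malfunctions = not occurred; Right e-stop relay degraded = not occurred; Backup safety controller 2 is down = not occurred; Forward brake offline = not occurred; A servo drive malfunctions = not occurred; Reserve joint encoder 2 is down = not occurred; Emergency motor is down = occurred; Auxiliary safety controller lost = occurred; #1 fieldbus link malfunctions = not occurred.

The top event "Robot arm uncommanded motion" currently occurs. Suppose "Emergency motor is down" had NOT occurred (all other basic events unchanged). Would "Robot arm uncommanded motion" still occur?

Counterfactual: set "Emergency motor is down" to not occurred.
Controller stage unavailable [OR]: Auxiliary safety controller lost=occurs, Joint encoder is out=not, A servo drive malfunctions=not, Secondary watchdog is inoperative=not → at least one input occurs → occurs.
Brake chain fails [OR]: Controller stage unavailable=occurs, Redundant resolver malfunctions=not, Right e-stop relay degraded=not → at least one input occurs → occurs.
Feedback branch lost [AND]: Emergency motor is down=not, Forward brake offline=not → not all inputs occur → does not occur.
Safety interlock inoperative [OR]: Brake chain fails=occurs, Feedback branch lost=not, #1 fieldbus link malfunctions=not → at least one input occurs → occurs.
Robot arm uncommanded motion [OR]: Safety interlock inoperative=occurs, Left limit switch lost=not, Backup safety controller 2 is down=not, Reserve joint encoder 2 is down=not → at least one input occurs → occurs.

Yes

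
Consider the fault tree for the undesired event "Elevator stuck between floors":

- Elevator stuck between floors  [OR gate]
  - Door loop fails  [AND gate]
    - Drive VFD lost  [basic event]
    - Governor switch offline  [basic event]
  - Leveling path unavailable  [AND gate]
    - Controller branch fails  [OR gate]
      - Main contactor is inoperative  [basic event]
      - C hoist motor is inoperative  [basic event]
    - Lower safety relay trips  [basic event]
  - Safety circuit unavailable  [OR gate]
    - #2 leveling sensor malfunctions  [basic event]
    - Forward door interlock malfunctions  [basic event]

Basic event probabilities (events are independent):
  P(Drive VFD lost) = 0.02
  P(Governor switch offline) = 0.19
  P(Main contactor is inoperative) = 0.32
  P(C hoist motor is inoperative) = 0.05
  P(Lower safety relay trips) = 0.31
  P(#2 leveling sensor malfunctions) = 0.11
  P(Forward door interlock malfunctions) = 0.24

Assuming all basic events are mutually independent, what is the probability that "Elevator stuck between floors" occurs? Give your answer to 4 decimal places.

0.4001

P(Door loop fails) [AND] = 0.02 × 0.19 = 0.003800
P(Controller branch fails) [OR] = 1 − (1−0.32) × (1−0.05) = 0.354000
P(Leveling path unavailable) [AND] = 0.354000 × 0.31 = 0.109740
P(Safety circuit unavailable) [OR] = 1 − (1−0.11) × (1−0.24) = 0.323600
P(Elevator stuck between floors) [OR] = 1 − (1−0.003800) × (1−0.109740) × (1−0.323600) = 0.400116
Rounded to 4 decimal places: P(Elevator stuck between floors) ≈ 0.4001.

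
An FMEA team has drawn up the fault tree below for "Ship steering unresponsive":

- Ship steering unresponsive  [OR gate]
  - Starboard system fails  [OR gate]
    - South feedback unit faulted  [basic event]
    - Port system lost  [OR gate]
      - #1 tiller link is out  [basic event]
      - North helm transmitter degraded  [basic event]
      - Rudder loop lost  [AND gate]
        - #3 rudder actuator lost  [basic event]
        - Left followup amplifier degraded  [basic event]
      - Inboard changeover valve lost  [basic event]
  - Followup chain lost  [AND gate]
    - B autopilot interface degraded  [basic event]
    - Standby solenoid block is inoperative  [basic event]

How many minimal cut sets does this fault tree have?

Rudder loop lost [AND]: one cut set from each child combined → 1 × 1 = 1 cut set(s).
Port system lost [OR]: union of children's cut sets → 4 cut set(s).
Starboard system fails [OR]: union of children's cut sets → 5 cut set(s).
Followup chain lost [AND]: one cut set from each child combined → 1 × 1 = 1 cut set(s).
Ship steering unresponsive [OR]: union of children's cut sets → 6 cut set(s).
Minimal cut sets: {South feedback unit faulted}; {#1 tiller link is out}; {North helm transmitter degraded}; {#3 rudder actuator lost, Left followup amplifier degraded}; {Inboard changeover valve lost}; {B autopilot interface degraded, Standby solenoid block is inoperative}.

6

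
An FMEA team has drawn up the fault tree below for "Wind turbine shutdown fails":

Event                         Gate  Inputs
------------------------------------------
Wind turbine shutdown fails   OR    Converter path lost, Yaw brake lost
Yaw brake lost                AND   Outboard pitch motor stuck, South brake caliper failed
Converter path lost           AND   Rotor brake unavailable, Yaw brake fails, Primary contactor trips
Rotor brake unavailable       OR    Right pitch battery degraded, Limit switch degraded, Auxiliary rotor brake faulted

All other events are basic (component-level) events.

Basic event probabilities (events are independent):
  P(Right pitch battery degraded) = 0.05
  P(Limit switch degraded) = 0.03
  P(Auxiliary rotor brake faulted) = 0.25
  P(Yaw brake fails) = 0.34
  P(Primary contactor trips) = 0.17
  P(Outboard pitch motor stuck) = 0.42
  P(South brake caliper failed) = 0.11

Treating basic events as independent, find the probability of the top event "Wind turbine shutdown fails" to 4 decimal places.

P(Rotor brake unavailable) [OR] = 1 − (1−0.05) × (1−0.03) × (1−0.25) = 0.308875
P(Converter path lost) [AND] = 0.308875 × 0.34 × 0.17 = 0.017853
P(Yaw brake lost) [AND] = 0.42 × 0.11 = 0.046200
P(Wind turbine shutdown fails) [OR] = 1 − (1−0.017853) × (1−0.046200) = 0.063228
Rounded to 4 decimal places: P(Wind turbine shutdown fails) ≈ 0.0632.

0.0632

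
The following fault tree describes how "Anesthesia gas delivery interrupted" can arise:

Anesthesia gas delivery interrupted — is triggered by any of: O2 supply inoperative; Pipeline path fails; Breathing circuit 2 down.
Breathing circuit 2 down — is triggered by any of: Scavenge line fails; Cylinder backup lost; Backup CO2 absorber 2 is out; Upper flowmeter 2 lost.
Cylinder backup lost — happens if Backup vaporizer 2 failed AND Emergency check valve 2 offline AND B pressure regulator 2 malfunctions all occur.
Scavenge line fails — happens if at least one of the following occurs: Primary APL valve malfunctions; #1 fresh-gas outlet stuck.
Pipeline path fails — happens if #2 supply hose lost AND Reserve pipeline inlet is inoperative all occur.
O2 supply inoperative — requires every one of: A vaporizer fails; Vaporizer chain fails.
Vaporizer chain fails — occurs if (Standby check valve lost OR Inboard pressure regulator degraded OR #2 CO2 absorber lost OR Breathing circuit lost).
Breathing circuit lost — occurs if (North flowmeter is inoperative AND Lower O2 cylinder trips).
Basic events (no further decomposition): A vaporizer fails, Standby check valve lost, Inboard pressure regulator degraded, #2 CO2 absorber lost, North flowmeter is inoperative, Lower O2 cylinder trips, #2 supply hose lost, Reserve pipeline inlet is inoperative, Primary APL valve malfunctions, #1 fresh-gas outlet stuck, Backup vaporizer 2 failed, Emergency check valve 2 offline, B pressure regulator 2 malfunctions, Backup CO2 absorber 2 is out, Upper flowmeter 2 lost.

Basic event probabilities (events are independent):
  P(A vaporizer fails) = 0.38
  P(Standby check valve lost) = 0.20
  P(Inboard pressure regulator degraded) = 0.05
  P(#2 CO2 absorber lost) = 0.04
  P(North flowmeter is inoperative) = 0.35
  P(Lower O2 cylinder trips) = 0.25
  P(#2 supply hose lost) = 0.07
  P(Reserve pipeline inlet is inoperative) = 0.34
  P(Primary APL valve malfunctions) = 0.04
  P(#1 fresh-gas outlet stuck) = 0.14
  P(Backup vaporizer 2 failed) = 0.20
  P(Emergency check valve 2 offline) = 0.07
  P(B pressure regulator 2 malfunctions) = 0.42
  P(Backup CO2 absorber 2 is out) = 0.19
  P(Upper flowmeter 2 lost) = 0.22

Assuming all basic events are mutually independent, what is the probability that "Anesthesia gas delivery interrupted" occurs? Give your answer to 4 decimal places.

0.5581

P(Breathing circuit lost) [AND] = 0.35 × 0.25 = 0.087500
P(Vaporizer chain fails) [OR] = 1 − (1−0.20) × (1−0.05) × (1−0.04) × (1−0.087500) = 0.334240
P(O2 supply inoperative) [AND] = 0.38 × 0.334240 = 0.127011
P(Pipeline path fails) [AND] = 0.07 × 0.34 = 0.023800
P(Scavenge line fails) [OR] = 1 − (1−0.04) × (1−0.14) = 0.174400
P(Cylinder backup lost) [AND] = 0.20 × 0.07 × 0.42 = 0.005880
P(Breathing circuit 2 down) [OR] = 1 − (1−0.174400) × (1−0.005880) × (1−0.19) × (1−0.22) = 0.481453
P(Anesthesia gas delivery interrupted) [OR] = 1 − (1−0.127011) × (1−0.023800) × (1−0.481453) = 0.558088
Rounded to 4 decimal places: P(Anesthesia gas delivery interrupted) ≈ 0.5581.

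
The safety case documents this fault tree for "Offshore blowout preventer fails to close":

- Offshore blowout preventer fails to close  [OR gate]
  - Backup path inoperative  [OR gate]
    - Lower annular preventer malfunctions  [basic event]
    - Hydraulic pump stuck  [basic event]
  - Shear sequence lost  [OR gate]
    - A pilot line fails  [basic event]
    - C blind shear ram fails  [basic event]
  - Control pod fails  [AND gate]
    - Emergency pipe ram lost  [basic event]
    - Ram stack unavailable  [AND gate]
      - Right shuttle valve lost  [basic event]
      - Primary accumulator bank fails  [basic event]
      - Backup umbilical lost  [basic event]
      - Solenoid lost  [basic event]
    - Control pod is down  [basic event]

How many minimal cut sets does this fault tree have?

5

Backup path inoperative [OR]: union of children's cut sets → 2 cut set(s).
Shear sequence lost [OR]: union of children's cut sets → 2 cut set(s).
Ram stack unavailable [AND]: one cut set from each child combined → 1 × 1 × 1 × 1 = 1 cut set(s).
Control pod fails [AND]: one cut set from each child combined → 1 × 1 × 1 = 1 cut set(s).
Offshore blowout preventer fails to close [OR]: union of children's cut sets → 5 cut set(s).
Minimal cut sets: {Lower annular preventer malfunctions}; {Hydraulic pump stuck}; {A pilot line fails}; {C blind shear ram fails}; {Backup umbilical lost, Control pod is down, Emergency pipe ram lost, Primary accumulator bank fails, Right shuttle valve lost, Solenoid lost}.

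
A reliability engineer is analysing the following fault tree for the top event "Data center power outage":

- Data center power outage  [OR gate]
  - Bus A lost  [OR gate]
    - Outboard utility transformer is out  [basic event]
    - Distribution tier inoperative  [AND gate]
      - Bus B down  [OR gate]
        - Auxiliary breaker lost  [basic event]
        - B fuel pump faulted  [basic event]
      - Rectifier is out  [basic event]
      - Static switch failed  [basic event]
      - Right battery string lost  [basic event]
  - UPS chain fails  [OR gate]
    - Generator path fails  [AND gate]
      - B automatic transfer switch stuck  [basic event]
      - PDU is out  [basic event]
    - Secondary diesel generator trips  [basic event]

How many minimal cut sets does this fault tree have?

5

Bus B down [OR]: union of children's cut sets → 2 cut set(s).
Distribution tier inoperative [AND]: one cut set from each child combined → 2 × 1 × 1 × 1 = 2 cut set(s).
Bus A lost [OR]: union of children's cut sets → 3 cut set(s).
Generator path fails [AND]: one cut set from each child combined → 1 × 1 = 1 cut set(s).
UPS chain fails [OR]: union of children's cut sets → 2 cut set(s).
Data center power outage [OR]: union of children's cut sets → 5 cut set(s).
Minimal cut sets: {Outboard utility transformer is out}; {Auxiliary breaker lost, Rectifier is out, Right battery string lost, Static switch failed}; {B fuel pump faulted, Rectifier is out, Right battery string lost, Static switch failed}; {B automatic transfer switch stuck, PDU is out}; {Secondary diesel generator trips}.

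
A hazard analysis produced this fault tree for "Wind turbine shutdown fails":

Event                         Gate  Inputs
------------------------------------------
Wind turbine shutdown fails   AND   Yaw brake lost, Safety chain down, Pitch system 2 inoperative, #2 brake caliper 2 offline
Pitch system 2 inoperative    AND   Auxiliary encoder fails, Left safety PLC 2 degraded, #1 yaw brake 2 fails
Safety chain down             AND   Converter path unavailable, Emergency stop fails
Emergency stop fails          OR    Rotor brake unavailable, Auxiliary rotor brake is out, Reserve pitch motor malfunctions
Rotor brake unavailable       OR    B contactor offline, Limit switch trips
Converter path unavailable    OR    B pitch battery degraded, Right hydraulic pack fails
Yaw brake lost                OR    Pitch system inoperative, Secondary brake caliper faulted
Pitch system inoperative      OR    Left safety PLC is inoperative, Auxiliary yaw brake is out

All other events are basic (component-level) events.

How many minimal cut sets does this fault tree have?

24

Pitch system inoperative [OR]: union of children's cut sets → 2 cut set(s).
Yaw brake lost [OR]: union of children's cut sets → 3 cut set(s).
Converter path unavailable [OR]: union of children's cut sets → 2 cut set(s).
Rotor brake unavailable [OR]: union of children's cut sets → 2 cut set(s).
Emergency stop fails [OR]: union of children's cut sets → 4 cut set(s).
Safety chain down [AND]: one cut set from each child combined → 2 × 4 = 8 cut set(s).
Pitch system 2 inoperative [AND]: one cut set from each child combined → 1 × 1 × 1 = 1 cut set(s).
Wind turbine shutdown fails [AND]: one cut set from each child combined → 3 × 8 × 1 × 1 = 24 cut set(s).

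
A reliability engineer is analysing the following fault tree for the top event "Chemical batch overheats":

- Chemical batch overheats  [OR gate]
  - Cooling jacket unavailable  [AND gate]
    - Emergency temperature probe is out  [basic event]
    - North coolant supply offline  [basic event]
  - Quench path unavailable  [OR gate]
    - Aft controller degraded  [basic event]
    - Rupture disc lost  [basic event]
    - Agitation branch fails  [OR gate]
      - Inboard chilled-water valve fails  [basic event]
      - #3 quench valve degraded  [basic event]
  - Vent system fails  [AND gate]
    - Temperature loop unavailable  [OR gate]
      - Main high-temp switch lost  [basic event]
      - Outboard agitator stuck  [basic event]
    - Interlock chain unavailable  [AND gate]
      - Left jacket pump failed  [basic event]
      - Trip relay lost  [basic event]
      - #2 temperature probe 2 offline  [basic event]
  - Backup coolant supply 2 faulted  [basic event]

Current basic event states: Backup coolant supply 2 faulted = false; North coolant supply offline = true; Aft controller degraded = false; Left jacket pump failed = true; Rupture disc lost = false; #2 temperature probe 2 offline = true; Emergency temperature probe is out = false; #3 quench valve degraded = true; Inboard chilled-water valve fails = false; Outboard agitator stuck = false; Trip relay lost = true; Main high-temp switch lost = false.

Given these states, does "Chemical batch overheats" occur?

Yes

Cooling jacket unavailable [AND]: Emergency temperature probe is out=not, North coolant supply offline=occurs → not all inputs occur → does not occur.
Agitation branch fails [OR]: Inboard chilled-water valve fails=not, #3 quench valve degraded=occurs → at least one input occurs → occurs.
Quench path unavailable [OR]: Aft controller degraded=not, Rupture disc lost=not, Agitation branch fails=occurs → at least one input occurs → occurs.
Temperature loop unavailable [OR]: Main high-temp switch lost=not, Outboard agitator stuck=not → no input occurs → does not occur.
Interlock chain unavailable [AND]: Left jacket pump failed=occurs, Trip relay lost=occurs, #2 temperature probe 2 offline=occurs → all inputs occur → occurs.
Vent system fails [AND]: Temperature loop unavailable=not, Interlock chain unavailable=occurs → not all inputs occur → does not occur.
Chemical batch overheats [OR]: Cooling jacket unavailable=not, Quench path unavailable=occurs, Vent system fails=not, Backup coolant supply 2 faulted=not → at least one input occurs → occurs.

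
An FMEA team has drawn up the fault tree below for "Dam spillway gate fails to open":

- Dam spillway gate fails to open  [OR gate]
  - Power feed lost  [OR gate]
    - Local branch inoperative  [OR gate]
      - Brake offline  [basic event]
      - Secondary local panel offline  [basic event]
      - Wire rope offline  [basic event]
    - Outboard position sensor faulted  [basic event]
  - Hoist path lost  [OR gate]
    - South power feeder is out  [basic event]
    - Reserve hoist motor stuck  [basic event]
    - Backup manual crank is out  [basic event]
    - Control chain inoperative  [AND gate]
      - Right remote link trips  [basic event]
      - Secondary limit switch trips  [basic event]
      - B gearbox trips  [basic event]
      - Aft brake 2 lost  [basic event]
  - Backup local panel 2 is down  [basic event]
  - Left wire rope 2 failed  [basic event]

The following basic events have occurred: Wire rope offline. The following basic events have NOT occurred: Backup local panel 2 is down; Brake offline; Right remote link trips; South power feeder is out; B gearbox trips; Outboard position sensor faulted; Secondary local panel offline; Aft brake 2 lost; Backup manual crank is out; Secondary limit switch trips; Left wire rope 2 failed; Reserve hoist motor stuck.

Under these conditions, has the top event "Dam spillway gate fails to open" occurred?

Yes

Local branch inoperative [OR]: Brake offline=not, Secondary local panel offline=not, Wire rope offline=occurs → at least one input occurs → occurs.
Power feed lost [OR]: Local branch inoperative=occurs, Outboard position sensor faulted=not → at least one input occurs → occurs.
Control chain inoperative [AND]: Right remote link trips=not, Secondary limit switch trips=not, B gearbox trips=not, Aft brake 2 lost=not → not all inputs occur → does not occur.
Hoist path lost [OR]: South power feeder is out=not, Reserve hoist motor stuck=not, Backup manual crank is out=not, Control chain inoperative=not → no input occurs → does not occur.
Dam spillway gate fails to open [OR]: Power feed lost=occurs, Hoist path lost=not, Backup local panel 2 is down=not, Left wire rope 2 failed=not → at least one input occurs → occurs.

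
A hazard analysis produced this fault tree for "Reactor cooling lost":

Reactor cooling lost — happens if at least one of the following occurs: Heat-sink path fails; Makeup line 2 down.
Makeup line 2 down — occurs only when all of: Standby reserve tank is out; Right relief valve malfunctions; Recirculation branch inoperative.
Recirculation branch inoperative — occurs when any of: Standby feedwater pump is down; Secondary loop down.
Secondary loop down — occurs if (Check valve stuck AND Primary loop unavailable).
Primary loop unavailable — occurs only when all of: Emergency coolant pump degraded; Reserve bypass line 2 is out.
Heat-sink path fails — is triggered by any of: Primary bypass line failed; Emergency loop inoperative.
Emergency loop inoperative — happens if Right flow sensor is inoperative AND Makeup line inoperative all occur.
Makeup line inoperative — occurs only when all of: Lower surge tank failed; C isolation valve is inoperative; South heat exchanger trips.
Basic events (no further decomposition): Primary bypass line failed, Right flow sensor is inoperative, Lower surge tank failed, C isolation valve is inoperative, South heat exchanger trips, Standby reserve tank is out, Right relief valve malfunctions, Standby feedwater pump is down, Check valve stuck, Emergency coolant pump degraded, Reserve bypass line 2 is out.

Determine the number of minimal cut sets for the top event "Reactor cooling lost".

Makeup line inoperative [AND]: one cut set from each child combined → 1 × 1 × 1 = 1 cut set(s).
Emergency loop inoperative [AND]: one cut set from each child combined → 1 × 1 = 1 cut set(s).
Heat-sink path fails [OR]: union of children's cut sets → 2 cut set(s).
Primary loop unavailable [AND]: one cut set from each child combined → 1 × 1 = 1 cut set(s).
Secondary loop down [AND]: one cut set from each child combined → 1 × 1 = 1 cut set(s).
Recirculation branch inoperative [OR]: union of children's cut sets → 2 cut set(s).
Makeup line 2 down [AND]: one cut set from each child combined → 1 × 1 × 2 = 2 cut set(s).
Reactor cooling lost [OR]: union of children's cut sets → 4 cut set(s).
Minimal cut sets: {Primary bypass line failed}; {C isolation valve is inoperative, Lower surge tank failed, Right flow sensor is inoperative, South heat exchanger trips}; {Right relief valve malfunctions, Standby feedwater pump is down, Standby reserve tank is out}; {Check valve stuck, Emergency coolant pump degraded, Reserve bypass line 2 is out, Right relief valve malfunctions, Standby reserve tank is out}.

4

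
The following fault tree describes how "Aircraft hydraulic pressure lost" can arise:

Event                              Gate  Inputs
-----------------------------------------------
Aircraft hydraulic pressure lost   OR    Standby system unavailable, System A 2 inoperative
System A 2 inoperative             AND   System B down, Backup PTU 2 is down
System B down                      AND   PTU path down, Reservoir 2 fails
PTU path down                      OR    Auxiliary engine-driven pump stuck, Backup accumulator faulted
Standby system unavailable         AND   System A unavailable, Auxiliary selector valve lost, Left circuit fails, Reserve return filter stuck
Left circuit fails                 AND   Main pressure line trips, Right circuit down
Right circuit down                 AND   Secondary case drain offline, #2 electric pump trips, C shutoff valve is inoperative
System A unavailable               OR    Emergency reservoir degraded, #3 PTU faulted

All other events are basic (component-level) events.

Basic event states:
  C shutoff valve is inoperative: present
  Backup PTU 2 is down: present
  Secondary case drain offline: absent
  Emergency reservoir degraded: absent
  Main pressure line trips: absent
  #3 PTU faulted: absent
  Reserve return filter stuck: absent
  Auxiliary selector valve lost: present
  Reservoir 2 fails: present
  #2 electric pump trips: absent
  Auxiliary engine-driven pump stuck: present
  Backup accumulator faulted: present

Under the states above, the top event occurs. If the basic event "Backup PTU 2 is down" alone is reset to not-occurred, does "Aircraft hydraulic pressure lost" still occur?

No

Counterfactual: set "Backup PTU 2 is down" to not occurred.
System A unavailable [OR]: Emergency reservoir degraded=not, #3 PTU faulted=not → no input occurs → does not occur.
Right circuit down [AND]: Secondary case drain offline=not, #2 electric pump trips=not, C shutoff valve is inoperative=occurs → not all inputs occur → does not occur.
Left circuit fails [AND]: Main pressure line trips=not, Right circuit down=not → not all inputs occur → does not occur.
Standby system unavailable [AND]: System A unavailable=not, Auxiliary selector valve lost=occurs, Left circuit fails=not, Reserve return filter stuck=not → not all inputs occur → does not occur.
PTU path down [OR]: Auxiliary engine-driven pump stuck=occurs, Backup accumulator faulted=occurs → at least one input occurs → occurs.
System B down [AND]: PTU path down=occurs, Reservoir 2 fails=occurs → all inputs occur → occurs.
System A 2 inoperative [AND]: System B down=occurs, Backup PTU 2 is down=not → not all inputs occur → does not occur.
Aircraft hydraulic pressure lost [OR]: Standby system unavailable=not, System A 2 inoperative=not → no input occurs → does not occur.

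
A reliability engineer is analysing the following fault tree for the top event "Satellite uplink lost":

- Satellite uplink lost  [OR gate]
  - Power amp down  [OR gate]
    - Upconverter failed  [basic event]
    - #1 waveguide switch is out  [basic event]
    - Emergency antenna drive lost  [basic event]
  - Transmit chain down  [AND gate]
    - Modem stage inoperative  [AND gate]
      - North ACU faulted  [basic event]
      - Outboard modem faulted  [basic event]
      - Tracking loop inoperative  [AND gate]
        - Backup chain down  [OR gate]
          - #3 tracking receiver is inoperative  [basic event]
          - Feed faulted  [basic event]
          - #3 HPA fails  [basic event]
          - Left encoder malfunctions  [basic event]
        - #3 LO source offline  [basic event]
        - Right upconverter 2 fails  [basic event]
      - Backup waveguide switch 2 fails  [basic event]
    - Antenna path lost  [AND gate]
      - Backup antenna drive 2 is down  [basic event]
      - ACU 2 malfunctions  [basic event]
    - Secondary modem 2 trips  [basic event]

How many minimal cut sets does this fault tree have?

7

Power amp down [OR]: union of children's cut sets → 3 cut set(s).
Backup chain down [OR]: union of children's cut sets → 4 cut set(s).
Tracking loop inoperative [AND]: one cut set from each child combined → 4 × 1 × 1 = 4 cut set(s).
Modem stage inoperative [AND]: one cut set from each child combined → 1 × 1 × 4 × 1 = 4 cut set(s).
Antenna path lost [AND]: one cut set from each child combined → 1 × 1 = 1 cut set(s).
Transmit chain down [AND]: one cut set from each child combined → 4 × 1 × 1 = 4 cut set(s).
Satellite uplink lost [OR]: union of children's cut sets → 7 cut set(s).
Minimal cut sets: {Upconverter failed}; {#1 waveguide switch is out}; {Emergency antenna drive lost}; {#3 LO source offline, #3 tracking receiver is inoperative, ACU 2 malfunctions, Backup antenna drive 2 is down, Backup waveguide switch 2 fails, North ACU faulted, Outboard modem faulted, Right upconverter 2 fails, Secondary modem 2 trips}; {#3 LO source offline, ACU 2 malfunctions, Backup antenna drive 2 is down, Backup waveguide switch 2 fails, Feed faulted, North ACU faulted, Outboard modem faulted, Right upconverter 2 fails, Secondary modem 2 trips}; {#3 HPA fails, #3 LO source offline, ACU 2 malfunctions, Backup antenna drive 2 is down, Backup waveguide switch 2 fails, North ACU faulted, Outboard modem faulted, Right upconverter 2 fails, Secondary modem 2 trips}; {#3 LO source offline, ACU 2 malfunctions, Backup antenna drive 2 is down, Backup waveguide switch 2 fails, Left encoder malfunctions, North ACU faulted, Outboard modem faulted, Right upconverter 2 fails, Secondary modem 2 trips}.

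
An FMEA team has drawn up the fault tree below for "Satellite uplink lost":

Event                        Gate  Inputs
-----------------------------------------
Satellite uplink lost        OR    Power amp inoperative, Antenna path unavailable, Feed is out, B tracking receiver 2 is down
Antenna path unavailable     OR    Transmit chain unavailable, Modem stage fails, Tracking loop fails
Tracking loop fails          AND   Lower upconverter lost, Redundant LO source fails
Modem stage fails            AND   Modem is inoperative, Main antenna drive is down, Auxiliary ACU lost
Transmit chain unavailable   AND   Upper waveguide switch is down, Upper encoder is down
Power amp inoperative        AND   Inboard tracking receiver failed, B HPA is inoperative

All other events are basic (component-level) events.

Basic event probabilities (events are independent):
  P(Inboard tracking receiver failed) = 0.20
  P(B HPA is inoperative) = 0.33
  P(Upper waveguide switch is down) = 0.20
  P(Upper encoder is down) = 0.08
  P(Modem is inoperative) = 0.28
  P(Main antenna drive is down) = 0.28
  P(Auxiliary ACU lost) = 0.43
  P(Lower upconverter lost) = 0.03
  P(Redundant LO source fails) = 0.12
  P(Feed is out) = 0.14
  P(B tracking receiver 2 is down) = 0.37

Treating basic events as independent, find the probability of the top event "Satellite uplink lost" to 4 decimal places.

P(Power amp inoperative) [AND] = 0.20 × 0.33 = 0.066000
P(Transmit chain unavailable) [AND] = 0.20 × 0.08 = 0.016000
P(Modem stage fails) [AND] = 0.28 × 0.28 × 0.43 = 0.033712
P(Tracking loop fails) [AND] = 0.03 × 0.12 = 0.003600
P(Antenna path unavailable) [OR] = 1 − (1−0.016000) × (1−0.033712) × (1−0.003600) = 0.052596
P(Satellite uplink lost) [OR] = 1 − (1−0.066000) × (1−0.052596) × (1−0.14) × (1−0.37) = 0.520575
Rounded to 4 decimal places: P(Satellite uplink lost) ≈ 0.5206.

0.5206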